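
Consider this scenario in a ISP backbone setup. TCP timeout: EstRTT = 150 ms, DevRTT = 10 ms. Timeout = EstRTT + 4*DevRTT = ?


Given: EstRTT = 150 ms, DevRTT = 10 ms
Timeout = EstRTT + 4 * DevRTT
4 * DevRTT = 4 * 10 = 40
Timeout = 150 + 40 = 190 ms

190


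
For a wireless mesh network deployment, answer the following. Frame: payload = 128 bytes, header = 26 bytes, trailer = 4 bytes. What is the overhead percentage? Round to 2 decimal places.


Given: payload = 128 B, header = 26 B, trailer = 4 B
Overhead bytes = header + trailer = 26 + 4 = 30
Total frame = payload + overhead = 128 + 30 = 158
Overhead % = 30 / 158 * 100 = 18.9873% -> 18.99% (2 dp)

18.99


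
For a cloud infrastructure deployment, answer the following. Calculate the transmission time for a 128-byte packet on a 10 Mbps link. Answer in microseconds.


Given: packet = 128 bytes, bandwidth = 10 Mbps
Packet in bits = 128 * 8 = 1024 bits
Bandwidth = 10 * 10^6 = 10000000 bps
Time = 1024 / 10000000 seconds
Time in us = 1024 * 10^6 / 10000000 = 102.4

102.4


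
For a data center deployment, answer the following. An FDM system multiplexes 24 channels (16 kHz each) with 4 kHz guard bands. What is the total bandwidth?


Given: 24 channels, 16 kHz each, guard = 4 kHz
Channel bandwidth = 24 * 16 = 384 kHz
Guard bands = 23 gaps * 4 kHz = 92 kHz
Total = 384 + 92 = 476 kHz

476


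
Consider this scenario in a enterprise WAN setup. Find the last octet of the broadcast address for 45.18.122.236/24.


Given: IP = 45.18.122.236, prefix = /24
Host bits = 32 - 24 = 8
Network last octet = 236 AND mask = 0
Host part size = 2^8 - 1 = 255
Broadcast last octet = 0 OR 255 = 255

255


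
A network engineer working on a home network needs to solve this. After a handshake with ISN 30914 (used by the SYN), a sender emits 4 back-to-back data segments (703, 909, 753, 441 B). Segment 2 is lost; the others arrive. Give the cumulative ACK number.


SYN uses sequence number 30914; first data byte = ISN + 1 = 30915.
Segment 1: SEQ = 30915, len = 703 B, covers [30915, 31617]
Segment 2: SEQ = 31618, len = 909 B, covers [31618, 32526] [LOST]
Segment 3: SEQ = 32527, len = 753 B, covers [32527, 33279]
Segment 4: SEQ = 33280, len = 441 B, covers [33280, 33720]
In-order data received: bytes [30915, 31617] (segments 1..1).
Segment 2 missing -> gap begins at byte 31618; later segments buffered out of order.
Cumulative ACK = next expected in-order byte = 30915 + 703 = 31618

31618


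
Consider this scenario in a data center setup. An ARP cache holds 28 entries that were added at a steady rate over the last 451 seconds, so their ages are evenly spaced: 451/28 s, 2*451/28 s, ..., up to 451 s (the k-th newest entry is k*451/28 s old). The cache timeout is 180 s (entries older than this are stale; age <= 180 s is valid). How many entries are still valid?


Ages are k * 451/28 s for k = 1..28 (spacing = 16.1071 s).
Entry k is valid iff k * 451/28 <= 180 iff k <= 28 * 180 / 451 = 11.1752
n_valid = floor(11.1752) = 11
(n_stale = 28 - 11 = 17)

11


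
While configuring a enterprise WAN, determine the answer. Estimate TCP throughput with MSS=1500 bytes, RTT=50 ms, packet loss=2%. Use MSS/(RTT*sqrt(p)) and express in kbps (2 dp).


Given: MSS = 1500 bytes, RTT = 50 ms, loss = 2%
RTT in seconds = 50 / 1000 = 0.05
Loss rate = 2% = 0.02
sqrt(loss) = sqrt(0.02) = 0.141421356237
Throughput (bytes/s) = 1500 / (0.05 * 0.141421356237) = 212132.0344
Throughput (kbps) = 212132.0344 * 8 / 1000 = 1697.056275 -> 1697.06 kbps (2 dp)

1697.06


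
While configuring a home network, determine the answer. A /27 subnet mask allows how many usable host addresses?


Given: subnet mask /27
Host bits = 32 - 27 = 5
Total addresses = 2^5 = 32
Usable hosts = 32 - 2 (network + broadcast) = 30

30


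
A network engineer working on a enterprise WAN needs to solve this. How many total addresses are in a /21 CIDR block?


Given: CIDR prefix /21
Host bits = 32 - 21 = 11
Total addresses = 2^11 = 2048

2048


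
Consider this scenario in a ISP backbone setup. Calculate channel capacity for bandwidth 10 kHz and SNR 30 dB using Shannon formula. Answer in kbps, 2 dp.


Given: B = 10 kHz, SNR = 30 dB
SNR linear = 10^(30/10) = 1000
1 + SNR = 1001
log2(1001) = 9.9672262588
C = 10 * 1000 * 9.9672262588 = 99672.2626 bps
C = 99.672263 kbps -> 99.67 kbps (2 dp)

99.67


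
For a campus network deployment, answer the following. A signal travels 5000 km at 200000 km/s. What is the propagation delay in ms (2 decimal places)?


Given: distance = 5000 km, speed = 200000 km/s
Delay = distance / speed = 5000 / 200000 seconds
Delay in ms = 5000 * 1000 / 200000
Delay = 25.0000 ms
Rounded to 2 dp = 25.00 ms

25.00


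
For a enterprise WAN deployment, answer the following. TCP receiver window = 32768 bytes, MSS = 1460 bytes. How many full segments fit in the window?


Given: RWND = 32768 bytes, MSS = 1460 bytes
Full segments = floor(RWND / MSS)
Full segments = floor(32768 / 1460)
Full segments = floor(22.4438) = 22

22


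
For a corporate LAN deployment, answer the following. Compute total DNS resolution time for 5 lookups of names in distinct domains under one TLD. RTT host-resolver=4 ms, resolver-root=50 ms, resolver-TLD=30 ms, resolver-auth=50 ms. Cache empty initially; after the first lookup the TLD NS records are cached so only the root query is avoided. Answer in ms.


Lookup 1 (cold cache): local + root + TLD + auth = 4 + 50 + 30 + 50 = 134 ms
Lookups 2..5 (TLD NS cached -> skip root; new domain -> still ask TLD and auth): local + TLD + auth = 4 + 30 + 50 = 84 ms each
Remaining 4 lookups: 4 * 84 = 336 ms
Total = 134 + 336 = 470 ms

470


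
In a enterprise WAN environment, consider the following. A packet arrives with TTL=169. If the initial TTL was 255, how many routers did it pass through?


Given: initial TTL = 255, received TTL = 169
Hops = initial TTL - received TTL
Hops = 255 - 169 = 86

86


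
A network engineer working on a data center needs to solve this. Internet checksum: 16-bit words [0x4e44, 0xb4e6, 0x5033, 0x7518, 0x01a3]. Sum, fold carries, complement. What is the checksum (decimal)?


Given words: [0x4e44, 0xb4e6, 0x5033, 0x7518, 0x01a3]
Step 1: Sum all words
Raw sum = 20036 + 46310 + 20531 + 29976 + 419 = 117272
Step 2: Fold carry: (51736 + 1) = 51737
One's complement = ~51737 & 0xFFFF = 13798

13798


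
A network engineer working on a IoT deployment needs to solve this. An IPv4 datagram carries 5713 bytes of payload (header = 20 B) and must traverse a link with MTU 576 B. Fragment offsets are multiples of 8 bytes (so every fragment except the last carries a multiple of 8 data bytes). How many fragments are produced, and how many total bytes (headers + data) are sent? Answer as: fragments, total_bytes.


Max data per non-final fragment = floor((MTU - header)/8)*8 = floor((576 - 20)/8)*8 = floor(556/8)*8 = 552 B
Final fragment needs no 8-byte alignment: it can carry up to MTU - header = 556 B
Non-final fragments needed = ceil((payload - 556) / 552) = ceil(5157/552) = ceil(9.3424) = 10
Number of fragments = 10 + 1 = 11
Fragment sizes (data): 10 * 552 B + 193 B (last, 193 <= 556 OK)
Total bytes sent = payload + n_frags * header = 5713 + 11*20 = 5713 + 220 = 5933 B

11, 5933


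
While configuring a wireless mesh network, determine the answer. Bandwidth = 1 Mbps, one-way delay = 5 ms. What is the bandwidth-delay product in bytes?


Given: bandwidth = 1 Mbps, delay = 5 ms
BDP in bits = 1 * 10^6 * 5 / 1000
BDP in bits = 5000
BDP in bytes = 5000 / 8 = 625

625


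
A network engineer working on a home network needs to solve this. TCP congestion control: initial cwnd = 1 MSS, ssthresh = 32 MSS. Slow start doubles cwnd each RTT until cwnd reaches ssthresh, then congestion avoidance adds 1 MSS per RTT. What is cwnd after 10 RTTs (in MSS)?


RTT 0: cwnd = 1 MSS (initial)
RTT 1: cwnd = 2 MSS (slow start, doubled)
RTT 2: cwnd = 4 MSS (slow start, doubled)
RTT 3: cwnd = 8 MSS (slow start, doubled)
RTT 4: cwnd = 16 MSS (slow start, doubled)
RTT 5: cwnd = 32 MSS (slow start, doubled)
RTT 6: cwnd = 33 MSS (congestion avoidance, +1)
RTT 7: cwnd = 34 MSS (congestion avoidance, +1)
RTT 8: cwnd = 35 MSS (congestion avoidance, +1)
RTT 9: cwnd = 36 MSS (congestion avoidance, +1)
RTT 10: cwnd = 37 MSS (congestion avoidance, +1)

37


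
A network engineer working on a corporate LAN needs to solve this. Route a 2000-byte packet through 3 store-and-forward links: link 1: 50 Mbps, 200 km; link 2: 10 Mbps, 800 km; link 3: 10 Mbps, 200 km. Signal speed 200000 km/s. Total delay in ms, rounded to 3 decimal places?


Packet = 2000 bytes = 16000 bits. Store-and-forward: sum (t_trans + t_prop) per link.
Link 1: t_trans = 16000/(50*10^6) s = 0.3200 ms; t_prop = 200/200000 s = 1.0000 ms; subtotal = 1.3200 ms
Link 2: t_trans = 16000/(10*10^6) s = 1.6000 ms; t_prop = 800/200000 s = 4.0000 ms; subtotal = 5.6000 ms
Link 3: t_trans = 16000/(10*10^6) s = 1.6000 ms; t_prop = 200/200000 s = 1.0000 ms; subtotal = 2.6000 ms
End-to-end = 1.3200 + 5.6000 + 2.6000 = 9.5200 ms -> 9.520 ms (3 dp)

9.520


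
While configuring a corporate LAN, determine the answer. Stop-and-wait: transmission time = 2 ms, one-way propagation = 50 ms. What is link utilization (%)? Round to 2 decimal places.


Given: Ttrans = 2 ms, Tprop = 50 ms
RTT = 2 * Tprop = 2 * 50 = 100 ms
U = Ttrans / (Ttrans + RTT)
U = 2 / (2 + 100)
U = 2 / 102 = 0.019608
U% = 1.96%

1.96


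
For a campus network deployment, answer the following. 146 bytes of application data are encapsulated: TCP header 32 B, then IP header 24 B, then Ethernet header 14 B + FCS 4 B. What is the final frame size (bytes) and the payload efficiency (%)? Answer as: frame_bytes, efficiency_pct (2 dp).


TCP segment = 146 + 32 = 178 B
IP packet = 178 + 24 = 202 B
Ethernet frame = 202 + 14 + 4 = 220 B
Efficiency = app / frame = 146 / 220 = 0.663636 = 66.3636% -> 66.36% (2 dp)

220, 66.36


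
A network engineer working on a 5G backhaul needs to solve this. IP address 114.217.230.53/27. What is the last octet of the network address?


Given: IP = 114.217.230.53, prefix = /27
Subnet mask = 255.255.255.224
Last octet of IP: 53
Last octet of mask: 224
Network last octet = 53 AND 224 = 32

32


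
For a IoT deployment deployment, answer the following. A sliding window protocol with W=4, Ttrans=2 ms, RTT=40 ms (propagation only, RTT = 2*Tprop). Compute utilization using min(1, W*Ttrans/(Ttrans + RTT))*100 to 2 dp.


Given: W = 4, Ttrans = 2 ms, RTT = 40 ms (= 2 * Tprop, Tprop = 20 ms)
Cycle time = Ttrans + RTT = 2 + 40 = 42 ms (first packet sent until its ACK returns)
W * Ttrans = 4 * 2 = 8 ms of sending per cycle
W * Ttrans / (Ttrans + RTT) = 8 / 42 = 0.190476
U = min(1, 0.190476) = 0.190476
U% = 19.05%

19.05


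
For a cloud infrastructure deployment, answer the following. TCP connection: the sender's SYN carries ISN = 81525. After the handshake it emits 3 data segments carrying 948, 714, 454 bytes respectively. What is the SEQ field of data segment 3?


The SYN occupies sequence number ISN = 81525, so the first data byte is ISN + 1 = 81526.
SEQ of data segment i = (ISN + 1) + sum of payload sizes of segments 1..i-1.
Segment 1: SEQ = 81526, payload = 948 bytes
Segment 2: SEQ = 82474, payload = 714 bytes
Segment 3: SEQ = 83188, payload = 454 bytes
SEQ of segment 3 = 81526 + 948 + 714 = 83188

83188


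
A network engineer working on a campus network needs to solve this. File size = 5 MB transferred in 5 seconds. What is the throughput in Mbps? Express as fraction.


Given: file = 5 MB, time = 5 s
File in Mb = 5 * 8 = 40 Mb
Throughput = 40 / 5 Mbps
Throughput = 8 Mbps

8


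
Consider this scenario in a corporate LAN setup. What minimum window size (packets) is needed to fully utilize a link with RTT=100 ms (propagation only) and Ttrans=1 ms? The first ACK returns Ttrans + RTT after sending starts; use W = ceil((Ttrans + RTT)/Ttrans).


Given: Ttrans = 1 ms, RTT = 100 ms (= 2 * Tprop, Tprop = 50 ms)
Time until first ACK returns = Ttrans + RTT = 1 + 100 = 101 ms
Need W * Ttrans >= Ttrans + RTT  ->  W >= (Ttrans + RTT) / Ttrans
(Ttrans + RTT) / Ttrans = 101 / 1 = 101
W_min = ceil(101) = 101

101


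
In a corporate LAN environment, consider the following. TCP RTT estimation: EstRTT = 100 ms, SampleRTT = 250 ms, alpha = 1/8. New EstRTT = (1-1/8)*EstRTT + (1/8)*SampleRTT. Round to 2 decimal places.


Given: EstRTT = 100 ms, SampleRTT = 250 ms, alpha = 1/8
New EstRTT = (1 - alpha) * EstRTT + alpha * SampleRTT
(7/8) * 100 = 87.5
(1/8) * 250 = 31.25
New EstRTT = 87.5 + 31.25 = 118.75 ms -> 118.75 ms (2 dp)

118.75


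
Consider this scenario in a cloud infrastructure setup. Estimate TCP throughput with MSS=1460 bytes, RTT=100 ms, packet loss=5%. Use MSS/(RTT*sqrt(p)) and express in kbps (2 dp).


Given: MSS = 1460 bytes, RTT = 100 ms, loss = 5%
RTT in seconds = 100 / 1000 = 0.1
Loss rate = 5% = 0.05
sqrt(loss) = sqrt(0.05) = 0.223606797750
Throughput (bytes/s) = 1460 / (0.1 * 0.223606797750) = 65293.1849
Throughput (kbps) = 65293.1849 * 8 / 1000 = 522.345480 -> 522.35 kbps (2 dp)

522.35


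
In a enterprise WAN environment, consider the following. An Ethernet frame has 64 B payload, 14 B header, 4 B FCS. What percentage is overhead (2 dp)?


Given: payload = 64 B, header = 14 B, trailer = 4 B
Overhead bytes = header + trailer = 14 + 4 = 18
Total frame = payload + overhead = 64 + 18 = 82
Overhead % = 18 / 82 * 100 = 21.9512% -> 21.95% (2 dp)

21.95


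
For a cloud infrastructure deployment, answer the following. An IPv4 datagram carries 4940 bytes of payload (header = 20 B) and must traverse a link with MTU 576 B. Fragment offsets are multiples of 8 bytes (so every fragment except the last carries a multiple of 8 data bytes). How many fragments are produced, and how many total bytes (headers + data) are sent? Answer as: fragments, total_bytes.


Max data per non-final fragment = floor((MTU - header)/8)*8 = floor((576 - 20)/8)*8 = floor(556/8)*8 = 552 B
Final fragment needs no 8-byte alignment: it can carry up to MTU - header = 556 B
Non-final fragments needed = ceil((payload - 556) / 552) = ceil(4384/552) = ceil(7.9420) = 8
Number of fragments = 8 + 1 = 9
Fragment sizes (data): 8 * 552 B + 524 B (last, 524 <= 556 OK)
Total bytes sent = payload + n_frags * header = 4940 + 9*20 = 4940 + 180 = 5120 B

9, 5120


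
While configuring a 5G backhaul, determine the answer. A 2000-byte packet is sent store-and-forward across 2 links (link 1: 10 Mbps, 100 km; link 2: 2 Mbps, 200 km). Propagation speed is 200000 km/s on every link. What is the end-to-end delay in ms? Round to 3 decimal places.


Packet = 2000 bytes = 16000 bits. Store-and-forward: sum (t_trans + t_prop) per link.
Link 1: t_trans = 16000/(10*10^6) s = 1.6000 ms; t_prop = 100/200000 s = 0.5000 ms; subtotal = 2.1000 ms
Link 2: t_trans = 16000/(2*10^6) s = 8.0000 ms; t_prop = 200/200000 s = 1.0000 ms; subtotal = 9.0000 ms
End-to-end = 2.1000 + 9.0000 = 11.1000 ms -> 11.100 ms (3 dp)

11.100


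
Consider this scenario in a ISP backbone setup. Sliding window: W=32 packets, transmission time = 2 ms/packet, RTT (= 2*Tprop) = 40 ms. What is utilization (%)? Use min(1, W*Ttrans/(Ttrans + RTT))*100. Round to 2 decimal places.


Given: W = 32, Ttrans = 2 ms, RTT = 40 ms (= 2 * Tprop, Tprop = 20 ms)
Cycle time = Ttrans + RTT = 2 + 40 = 42 ms (first packet sent until its ACK returns)
W * Ttrans = 32 * 2 = 64 ms of sending per cycle
W * Ttrans / (Ttrans + RTT) = 64 / 42 = 1.523810
U = min(1, 1.523810) = 1.000000
U% = 100.00%

100.00


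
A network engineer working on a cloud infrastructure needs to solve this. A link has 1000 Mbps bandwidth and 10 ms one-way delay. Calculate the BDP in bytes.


Given: bandwidth = 1000 Mbps, delay = 10 ms
BDP in bits = 1000 * 10^6 * 10 / 1000
BDP in bits = 10000000
BDP in bytes = 10000000 / 8 = 1250000

1250000


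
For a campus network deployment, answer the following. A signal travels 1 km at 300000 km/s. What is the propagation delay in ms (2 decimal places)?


Given: distance = 1 km, speed = 300000 km/s
Delay = distance / speed = 1 / 300000 seconds
Delay in ms = 1 * 1000 / 300000
Delay = 0.0033 ms
Rounded to 2 dp = 0.00 ms

0.00


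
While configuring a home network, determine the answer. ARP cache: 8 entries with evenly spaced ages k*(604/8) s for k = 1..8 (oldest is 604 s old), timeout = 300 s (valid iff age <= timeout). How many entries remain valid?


Ages are k * 604/8 s for k = 1..8 (spacing = 75.5000 s).
Entry k is valid iff k * 604/8 <= 300 iff k <= 8 * 300 / 604 = 3.9735
n_valid = floor(3.9735) = 3
(n_stale = 8 - 3 = 5)

3


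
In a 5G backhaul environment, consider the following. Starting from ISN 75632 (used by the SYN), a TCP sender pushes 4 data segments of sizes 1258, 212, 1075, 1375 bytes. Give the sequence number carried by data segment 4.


The SYN occupies sequence number ISN = 75632, so the first data byte is ISN + 1 = 75633.
SEQ of data segment i = (ISN + 1) + sum of payload sizes of segments 1..i-1.
Segment 1: SEQ = 75633, payload = 1258 bytes
Segment 2: SEQ = 76891, payload = 212 bytes
Segment 3: SEQ = 77103, payload = 1075 bytes
Segment 4: SEQ = 78178, payload = 1375 bytes
SEQ of segment 4 = 75633 + 1258 + 212 + 1075 = 78178

78178


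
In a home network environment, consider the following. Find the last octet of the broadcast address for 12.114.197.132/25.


Given: IP = 12.114.197.132, prefix = /25
Host bits = 32 - 25 = 7
Network last octet = 132 AND mask = 128
Host part size = 2^7 - 1 = 127
Broadcast last octet = 128 OR 127 = 255

255


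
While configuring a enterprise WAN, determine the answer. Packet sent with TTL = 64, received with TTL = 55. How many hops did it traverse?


Given: initial TTL = 64, received TTL = 55
Hops = initial TTL - received TTL
Hops = 64 - 55 = 9

9


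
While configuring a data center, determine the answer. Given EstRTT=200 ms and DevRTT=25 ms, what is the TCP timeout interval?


Given: EstRTT = 200 ms, DevRTT = 25 ms
Timeout = EstRTT + 4 * DevRTT
4 * DevRTT = 4 * 25 = 100
Timeout = 200 + 100 = 300 ms

300


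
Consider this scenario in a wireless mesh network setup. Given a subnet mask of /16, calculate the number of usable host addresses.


Given: subnet mask /16
Host bits = 32 - 16 = 16
Total addresses = 2^16 = 65536
Usable hosts = 65536 - 2 (network + broadcast) = 65534

65534


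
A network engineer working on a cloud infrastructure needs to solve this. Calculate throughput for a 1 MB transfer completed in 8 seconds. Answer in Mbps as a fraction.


Given: file = 1 MB, time = 8 s
File in Mb = 1 * 8 = 8 Mb
Throughput = 8 / 8 Mbps
Throughput = 1 Mbps

1


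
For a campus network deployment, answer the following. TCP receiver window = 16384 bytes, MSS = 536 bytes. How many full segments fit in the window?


Given: RWND = 16384 bytes, MSS = 536 bytes
Full segments = floor(RWND / MSS)
Full segments = floor(16384 / 536)
Full segments = floor(30.5672) = 30

30


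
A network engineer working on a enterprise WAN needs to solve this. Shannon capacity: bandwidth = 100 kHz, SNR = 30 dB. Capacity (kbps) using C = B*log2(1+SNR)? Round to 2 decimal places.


Given: B = 100 kHz, SNR = 30 dB
SNR linear = 10^(30/10) = 1000
1 + SNR = 1001
log2(1001) = 9.9672262588
C = 100 * 1000 * 9.9672262588 = 996722.6259 bps
C = 996.722626 kbps -> 996.72 kbps (2 dp)

996.72


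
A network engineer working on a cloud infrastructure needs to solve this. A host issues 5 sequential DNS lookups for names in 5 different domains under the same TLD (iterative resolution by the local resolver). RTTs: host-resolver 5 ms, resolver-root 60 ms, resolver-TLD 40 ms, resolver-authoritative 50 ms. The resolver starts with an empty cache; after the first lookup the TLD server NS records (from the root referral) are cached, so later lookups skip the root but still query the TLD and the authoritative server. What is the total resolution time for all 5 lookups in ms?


Lookup 1 (cold cache): local + root + TLD + auth = 5 + 60 + 40 + 50 = 155 ms
Lookups 2..5 (TLD NS cached -> skip root; new domain -> still ask TLD and auth): local + TLD + auth = 5 + 40 + 50 = 95 ms each
Remaining 4 lookups: 4 * 95 = 380 ms
Total = 155 + 380 = 535 ms

535


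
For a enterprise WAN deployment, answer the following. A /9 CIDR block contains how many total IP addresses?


Given: CIDR prefix /9
Host bits = 32 - 9 = 23
Total addresses = 2^23 = 8388608

8388608


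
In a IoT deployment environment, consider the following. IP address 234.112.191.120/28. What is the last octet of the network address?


Given: IP = 234.112.191.120, prefix = /28
Subnet mask = 255.255.255.240
Last octet of IP: 120
Last octet of mask: 240
Network last octet = 120 AND 240 = 112

112


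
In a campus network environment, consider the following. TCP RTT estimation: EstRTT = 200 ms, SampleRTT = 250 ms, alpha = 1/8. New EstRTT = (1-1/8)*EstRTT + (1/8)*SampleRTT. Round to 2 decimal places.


Given: EstRTT = 200 ms, SampleRTT = 250 ms, alpha = 1/8
New EstRTT = (1 - alpha) * EstRTT + alpha * SampleRTT
(7/8) * 200 = 175
(1/8) * 250 = 31.25
New EstRTT = 175 + 31.25 = 206.25 ms -> 206.25 ms (2 dp)

206.25


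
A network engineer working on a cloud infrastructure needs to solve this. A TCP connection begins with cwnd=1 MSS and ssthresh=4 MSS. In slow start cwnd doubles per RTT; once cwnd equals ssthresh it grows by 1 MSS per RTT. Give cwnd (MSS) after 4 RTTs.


RTT 0: cwnd = 1 MSS (initial)
RTT 1: cwnd = 2 MSS (slow start, doubled)
RTT 2: cwnd = 4 MSS (slow start, doubled)
RTT 3: cwnd = 5 MSS (congestion avoidance, +1)
RTT 4: cwnd = 6 MSS (congestion avoidance, +1)

6


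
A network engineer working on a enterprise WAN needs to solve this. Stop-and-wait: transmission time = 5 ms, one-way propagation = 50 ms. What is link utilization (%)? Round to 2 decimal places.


Given: Ttrans = 5 ms, Tprop = 50 ms
RTT = 2 * Tprop = 2 * 50 = 100 ms
U = Ttrans / (Ttrans + RTT)
U = 5 / (5 + 100)
U = 5 / 105 = 0.047619
U% = 4.76%

4.76


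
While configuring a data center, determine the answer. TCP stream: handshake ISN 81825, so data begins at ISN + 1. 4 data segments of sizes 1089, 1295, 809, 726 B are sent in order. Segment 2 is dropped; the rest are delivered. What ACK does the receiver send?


SYN uses sequence number 81825; first data byte = ISN + 1 = 81826.
Segment 1: SEQ = 81826, len = 1089 B, covers [81826, 82914]
Segment 2: SEQ = 82915, len = 1295 B, covers [82915, 84209] [LOST]
Segment 3: SEQ = 84210, len = 809 B, covers [84210, 85018]
Segment 4: SEQ = 85019, len = 726 B, covers [85019, 85744]
In-order data received: bytes [81826, 82914] (segments 1..1).
Segment 2 missing -> gap begins at byte 82915; later segments buffered out of order.
Cumulative ACK = next expected in-order byte = 81826 + 1089 = 82915

82915


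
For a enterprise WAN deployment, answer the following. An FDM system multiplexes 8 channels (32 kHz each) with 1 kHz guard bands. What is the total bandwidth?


Given: 8 channels, 32 kHz each, guard = 1 kHz
Channel bandwidth = 8 * 32 = 256 kHz
Guard bands = 7 gaps * 1 kHz = 7 kHz
Total = 256 + 7 = 263 kHz

263


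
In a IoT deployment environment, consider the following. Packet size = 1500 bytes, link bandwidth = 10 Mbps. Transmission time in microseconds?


Given: packet = 1500 bytes, bandwidth = 10 Mbps
Packet in bits = 1500 * 8 = 12000 bits
Bandwidth = 10 * 10^6 = 10000000 bps
Time = 12000 / 10000000 seconds
Time in us = 12000 * 10^6 / 10000000 = 1200

1200


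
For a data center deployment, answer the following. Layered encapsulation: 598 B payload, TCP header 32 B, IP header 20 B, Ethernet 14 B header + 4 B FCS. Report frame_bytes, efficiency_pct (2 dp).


TCP segment = 598 + 32 = 630 B
IP packet = 630 + 20 = 650 B
Ethernet frame = 650 + 14 + 4 = 668 B
Efficiency = app / frame = 598 / 668 = 0.895210 = 89.5210% -> 89.52% (2 dp)

668, 89.52


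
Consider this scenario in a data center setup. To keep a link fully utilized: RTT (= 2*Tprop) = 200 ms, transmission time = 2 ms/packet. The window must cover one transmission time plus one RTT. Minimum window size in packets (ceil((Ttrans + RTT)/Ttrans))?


Given: Ttrans = 2 ms, RTT = 200 ms (= 2 * Tprop, Tprop = 100 ms)
Time until first ACK returns = Ttrans + RTT = 2 + 200 = 202 ms
Need W * Ttrans >= Ttrans + RTT  ->  W >= (Ttrans + RTT) / Ttrans
(Ttrans + RTT) / Ttrans = 202 / 2 = 101
W_min = ceil(101) = 101

101


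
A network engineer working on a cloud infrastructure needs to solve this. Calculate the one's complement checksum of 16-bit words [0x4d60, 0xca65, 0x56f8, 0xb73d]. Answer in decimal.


Given words: [0x4d60, 0xca65, 0x56f8, 0xb73d]
Step 1: Sum all words
Raw sum = 19808 + 51813 + 22264 + 46909 = 140794
Step 2: Fold carry: (9722 + 2) = 9724
One's complement = ~9724 & 0xFFFF = 55811

55811


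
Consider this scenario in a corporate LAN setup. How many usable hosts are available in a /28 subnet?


Given: subnet mask /28
Host bits = 32 - 28 = 4
Total addresses = 2^4 = 16
Usable hosts = 16 - 2 (network + broadcast) = 14

14


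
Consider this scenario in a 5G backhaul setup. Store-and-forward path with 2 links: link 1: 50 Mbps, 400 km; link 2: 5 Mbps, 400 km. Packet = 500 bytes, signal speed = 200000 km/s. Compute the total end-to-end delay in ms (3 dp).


Packet = 500 bytes = 4000 bits. Store-and-forward: sum (t_trans + t_prop) per link.
Link 1: t_trans = 4000/(50*10^6) s = 0.0800 ms; t_prop = 400/200000 s = 2.0000 ms; subtotal = 2.0800 ms
Link 2: t_trans = 4000/(5*10^6) s = 0.8000 ms; t_prop = 400/200000 s = 2.0000 ms; subtotal = 2.8000 ms
End-to-end = 2.0800 + 2.8000 = 4.8800 ms -> 4.880 ms (3 dp)

4.880


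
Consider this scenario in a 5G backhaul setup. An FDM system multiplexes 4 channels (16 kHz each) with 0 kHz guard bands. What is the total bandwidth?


Given: 4 channels, 16 kHz each, guard = 0 kHz
Channel bandwidth = 4 * 16 = 64 kHz
Guard bands = 3 gaps * 0 kHz = 0 kHz
Total = 64 + 0 = 64 kHz

64


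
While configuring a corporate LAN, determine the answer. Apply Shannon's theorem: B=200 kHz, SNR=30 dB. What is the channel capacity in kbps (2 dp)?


Given: B = 200 kHz, SNR = 30 dB
SNR linear = 10^(30/10) = 1000
1 + SNR = 1001
log2(1001) = 9.9672262588
C = 200 * 1000 * 9.9672262588 = 1993445.2518 bps
C = 1993.445252 kbps -> 1993.45 kbps (2 dp)

1993.45


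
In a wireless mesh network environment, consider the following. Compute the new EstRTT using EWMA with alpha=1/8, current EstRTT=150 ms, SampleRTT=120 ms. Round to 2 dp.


Given: EstRTT = 150 ms, SampleRTT = 120 ms, alpha = 1/8
New EstRTT = (1 - alpha) * EstRTT + alpha * SampleRTT
(7/8) * 150 = 131.25
(1/8) * 120 = 15
New EstRTT = 131.25 + 15 = 146.25 ms -> 146.25 ms (2 dp)

146.25


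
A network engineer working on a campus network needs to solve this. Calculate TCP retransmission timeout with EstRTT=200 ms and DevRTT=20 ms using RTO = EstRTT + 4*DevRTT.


Given: EstRTT = 200 ms, DevRTT = 20 ms
Timeout = EstRTT + 4 * DevRTT
4 * DevRTT = 4 * 20 = 80
Timeout = 200 + 80 = 280 ms

280


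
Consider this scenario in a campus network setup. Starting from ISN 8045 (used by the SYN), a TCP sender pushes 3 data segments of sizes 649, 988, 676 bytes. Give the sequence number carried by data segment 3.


The SYN occupies sequence number ISN = 8045, so the first data byte is ISN + 1 = 8046.
SEQ of data segment i = (ISN + 1) + sum of payload sizes of segments 1..i-1.
Segment 1: SEQ = 8046, payload = 649 bytes
Segment 2: SEQ = 8695, payload = 988 bytes
Segment 3: SEQ = 9683, payload = 676 bytes
SEQ of segment 3 = 8046 + 649 + 988 = 9683

9683


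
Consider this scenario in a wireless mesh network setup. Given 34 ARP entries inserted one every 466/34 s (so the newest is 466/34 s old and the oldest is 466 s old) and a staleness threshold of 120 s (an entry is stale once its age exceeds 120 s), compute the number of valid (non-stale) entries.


Ages are k * 466/34 s for k = 1..34 (spacing = 13.7059 s).
Entry k is valid iff k * 466/34 <= 120 iff k <= 34 * 120 / 466 = 8.7554
n_valid = floor(8.7554) = 8
(n_stale = 34 - 8 = 26)

8


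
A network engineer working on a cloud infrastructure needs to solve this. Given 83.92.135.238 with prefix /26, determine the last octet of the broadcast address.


Given: IP = 83.92.135.238, prefix = /26
Host bits = 32 - 26 = 6
Network last octet = 238 AND mask = 192
Host part size = 2^6 - 1 = 63
Broadcast last octet = 192 OR 63 = 255

255


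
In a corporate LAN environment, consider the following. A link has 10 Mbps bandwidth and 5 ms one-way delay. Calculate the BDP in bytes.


Given: bandwidth = 10 Mbps, delay = 5 ms
BDP in bits = 10 * 10^6 * 5 / 1000
BDP in bits = 50000
BDP in bytes = 50000 / 8 = 6250

6250


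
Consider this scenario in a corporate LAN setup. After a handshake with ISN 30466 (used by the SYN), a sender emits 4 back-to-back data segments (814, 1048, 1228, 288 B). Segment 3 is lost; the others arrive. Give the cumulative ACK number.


SYN uses sequence number 30466; first data byte = ISN + 1 = 30467.
Segment 1: SEQ = 30467, len = 814 B, covers [30467, 31280]
Segment 2: SEQ = 31281, len = 1048 B, covers [31281, 32328]
Segment 3: SEQ = 32329, len = 1228 B, covers [32329, 33556] [LOST]
Segment 4: SEQ = 33557, len = 288 B, covers [33557, 33844]
In-order data received: bytes [30467, 32328] (segments 1..2).
Segment 3 missing -> gap begins at byte 32329; later segments buffered out of order.
Cumulative ACK = next expected in-order byte = 30467 + 814 + 1048 = 32329

32329


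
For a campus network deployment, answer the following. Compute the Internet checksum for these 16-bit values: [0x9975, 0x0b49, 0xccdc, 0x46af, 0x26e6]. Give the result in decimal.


Given words: [0x9975, 0x0b49, 0xccdc, 0x46af, 0x26e6]
Step 1: Sum all words
Raw sum = 39285 + 2889 + 52444 + 18095 + 9958 = 122671
Step 2: Fold carry: (57135 + 1) = 57136
One's complement = ~57136 & 0xFFFF = 8399

8399


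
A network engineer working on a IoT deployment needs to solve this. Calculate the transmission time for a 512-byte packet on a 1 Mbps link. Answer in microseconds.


Given: packet = 512 bytes, bandwidth = 1 Mbps
Packet in bits = 512 * 8 = 4096 bits
Bandwidth = 1 * 10^6 = 1000000 bps
Time = 4096 / 1000000 seconds
Time in us = 4096 * 10^6 / 1000000 = 4096

4096


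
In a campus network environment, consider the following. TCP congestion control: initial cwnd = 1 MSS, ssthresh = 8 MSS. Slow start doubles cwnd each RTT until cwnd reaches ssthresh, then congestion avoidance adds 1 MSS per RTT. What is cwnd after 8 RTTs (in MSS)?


RTT 0: cwnd = 1 MSS (initial)
RTT 1: cwnd = 2 MSS (slow start, doubled)
RTT 2: cwnd = 4 MSS (slow start, doubled)
RTT 3: cwnd = 8 MSS (slow start, doubled)
RTT 4: cwnd = 9 MSS (congestion avoidance, +1)
RTT 5: cwnd = 10 MSS (congestion avoidance, +1)
RTT 6: cwnd = 11 MSS (congestion avoidance, +1)
RTT 7: cwnd = 12 MSS (congestion avoidance, +1)
RTT 8: cwnd = 13 MSS (congestion avoidance, +1)

13


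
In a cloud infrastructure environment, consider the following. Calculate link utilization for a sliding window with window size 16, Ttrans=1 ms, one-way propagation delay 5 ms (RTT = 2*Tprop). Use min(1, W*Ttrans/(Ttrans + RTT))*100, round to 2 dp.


Given: W = 16, Ttrans = 1 ms, RTT = 10 ms (= 2 * Tprop, Tprop = 5 ms)
Cycle time = Ttrans + RTT = 1 + 10 = 11 ms (first packet sent until its ACK returns)
W * Ttrans = 16 * 1 = 16 ms of sending per cycle
W * Ttrans / (Ttrans + RTT) = 16 / 11 = 1.454545
U = min(1, 1.454545) = 1.000000
U% = 100.00%

100.00


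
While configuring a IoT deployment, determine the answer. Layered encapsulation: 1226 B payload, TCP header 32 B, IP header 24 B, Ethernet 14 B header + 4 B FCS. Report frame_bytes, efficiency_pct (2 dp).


TCP segment = 1226 + 32 = 1258 B
IP packet = 1258 + 24 = 1282 B
Ethernet frame = 1282 + 14 + 4 = 1300 B
Efficiency = app / frame = 1226 / 1300 = 0.943077 = 94.3077% -> 94.31% (2 dp)

1300, 94.31


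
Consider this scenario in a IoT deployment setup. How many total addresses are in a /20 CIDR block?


Given: CIDR prefix /20
Host bits = 32 - 20 = 12
Total addresses = 2^12 = 4096

4096


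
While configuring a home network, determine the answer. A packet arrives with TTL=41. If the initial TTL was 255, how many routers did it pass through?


Given: initial TTL = 255, received TTL = 41
Hops = initial TTL - received TTL
Hops = 255 - 41 = 214

214


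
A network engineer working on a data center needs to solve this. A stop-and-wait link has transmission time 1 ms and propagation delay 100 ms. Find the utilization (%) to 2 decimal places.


Given: Ttrans = 1 ms, Tprop = 100 ms
RTT = 2 * Tprop = 2 * 100 = 200 ms
U = Ttrans / (Ttrans + RTT)
U = 1 / (1 + 200)
U = 1 / 201 = 0.004975
U% = 0.50%

0.50


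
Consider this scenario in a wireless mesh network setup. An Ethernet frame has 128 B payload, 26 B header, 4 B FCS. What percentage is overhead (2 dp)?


Given: payload = 128 B, header = 26 B, trailer = 4 B
Overhead bytes = header + trailer = 26 + 4 = 30
Total frame = payload + overhead = 128 + 30 = 158
Overhead % = 30 / 158 * 100 = 18.9873% -> 18.99% (2 dp)

18.99


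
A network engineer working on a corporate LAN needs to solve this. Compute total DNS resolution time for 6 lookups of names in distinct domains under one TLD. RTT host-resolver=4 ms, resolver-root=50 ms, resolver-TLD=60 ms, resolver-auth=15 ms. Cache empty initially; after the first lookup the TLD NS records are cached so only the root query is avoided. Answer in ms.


Lookup 1 (cold cache): local + root + TLD + auth = 4 + 50 + 60 + 15 = 129 ms
Lookups 2..6 (TLD NS cached -> skip root; new domain -> still ask TLD and auth): local + TLD + auth = 4 + 60 + 15 = 79 ms each
Remaining 5 lookups: 5 * 79 = 395 ms
Total = 129 + 395 = 524 ms

524


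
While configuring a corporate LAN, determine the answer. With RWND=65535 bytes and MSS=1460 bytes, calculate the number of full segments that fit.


Given: RWND = 65535 bytes, MSS = 1460 bytes
Full segments = floor(RWND / MSS)
Full segments = floor(65535 / 1460)
Full segments = floor(44.887) = 44

44


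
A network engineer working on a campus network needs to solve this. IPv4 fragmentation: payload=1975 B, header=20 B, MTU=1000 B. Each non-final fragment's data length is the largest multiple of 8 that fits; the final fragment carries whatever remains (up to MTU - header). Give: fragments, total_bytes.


Max data per non-final fragment = floor((MTU - header)/8)*8 = floor((1000 - 20)/8)*8 = floor(980/8)*8 = 976 B
Final fragment needs no 8-byte alignment: it can carry up to MTU - header = 980 B
Non-final fragments needed = ceil((payload - 980) / 976) = ceil(995/976) = ceil(1.0195) = 2
Number of fragments = 2 + 1 = 3
Fragment sizes (data): 2 * 976 B + 23 B (last, 23 <= 980 OK)
Total bytes sent = payload + n_frags * header = 1975 + 3*20 = 1975 + 60 = 2035 B

3, 2035


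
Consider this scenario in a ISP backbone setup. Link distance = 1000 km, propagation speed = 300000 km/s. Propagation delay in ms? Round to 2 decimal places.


Given: distance = 1000 km, speed = 300000 km/s
Delay = distance / speed = 1000 / 300000 seconds
Delay in ms = 1000 * 1000 / 300000
Delay = 3.3333 ms
Rounded to 2 dp = 3.33 ms

3.33


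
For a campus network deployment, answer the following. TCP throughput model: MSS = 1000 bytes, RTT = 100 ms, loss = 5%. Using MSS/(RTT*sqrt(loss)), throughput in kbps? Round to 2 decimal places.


Given: MSS = 1000 bytes, RTT = 100 ms, loss = 5%
RTT in seconds = 100 / 1000 = 0.1
Loss rate = 5% = 0.05
sqrt(loss) = sqrt(0.05) = 0.223606797750
Throughput (bytes/s) = 1000 / (0.1 * 0.223606797750) = 44721.3595
Throughput (kbps) = 44721.3595 * 8 / 1000 = 357.770876 -> 357.77 kbps (2 dp)

357.77


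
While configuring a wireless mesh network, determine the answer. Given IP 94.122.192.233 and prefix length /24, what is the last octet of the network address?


Given: IP = 94.122.192.233, prefix = /24
Subnet mask = 255.255.255.0
Last octet of IP: 233
Last octet of mask: 0
Network last octet = 233 AND 0 = 0

0


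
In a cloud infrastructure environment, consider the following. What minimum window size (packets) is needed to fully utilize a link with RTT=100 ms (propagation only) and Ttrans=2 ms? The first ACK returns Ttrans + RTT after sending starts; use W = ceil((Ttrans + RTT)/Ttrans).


Given: Ttrans = 2 ms, RTT = 100 ms (= 2 * Tprop, Tprop = 50 ms)
Time until first ACK returns = Ttrans + RTT = 2 + 100 = 102 ms
Need W * Ttrans >= Ttrans + RTT  ->  W >= (Ttrans + RTT) / Ttrans
(Ttrans + RTT) / Ttrans = 102 / 2 = 51
W_min = ceil(51) = 51

51


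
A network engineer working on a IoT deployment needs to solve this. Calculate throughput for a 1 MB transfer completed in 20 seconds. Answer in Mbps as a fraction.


Given: file = 1 MB, time = 20 s
File in Mb = 1 * 8 = 8 Mb
Throughput = 8 / 20 Mbps
Throughput = 2/5 Mbps

2/5


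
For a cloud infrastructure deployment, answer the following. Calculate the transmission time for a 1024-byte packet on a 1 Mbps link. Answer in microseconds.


Given: packet = 1024 bytes, bandwidth = 1 Mbps
Packet in bits = 1024 * 8 = 8192 bits
Bandwidth = 1 * 10^6 = 1000000 bps
Time = 8192 / 1000000 seconds
Time in us = 8192 * 10^6 / 1000000 = 8192

8192


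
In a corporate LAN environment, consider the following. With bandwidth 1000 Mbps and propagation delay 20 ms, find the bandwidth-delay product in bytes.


Given: bandwidth = 1000 Mbps, delay = 20 ms
BDP in bits = 1000 * 10^6 * 20 / 1000
BDP in bits = 20000000
BDP in bytes = 20000000 / 8 = 2500000

2500000


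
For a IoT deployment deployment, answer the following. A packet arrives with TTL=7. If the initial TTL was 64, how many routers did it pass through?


Given: initial TTL = 64, received TTL = 7
Hops = initial TTL - received TTL
Hops = 64 - 7 = 57

57


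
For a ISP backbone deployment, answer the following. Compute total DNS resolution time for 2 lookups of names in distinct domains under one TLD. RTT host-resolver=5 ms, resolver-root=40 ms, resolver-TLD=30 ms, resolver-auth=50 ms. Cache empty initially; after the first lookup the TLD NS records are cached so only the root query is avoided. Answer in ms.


Lookup 1 (cold cache): local + root + TLD + auth = 5 + 40 + 30 + 50 = 125 ms
Lookups 2..2 (TLD NS cached -> skip root; new domain -> still ask TLD and auth): local + TLD + auth = 5 + 30 + 50 = 85 ms each
Remaining 1 lookups: 1 * 85 = 85 ms
Total = 125 + 85 = 210 ms

210


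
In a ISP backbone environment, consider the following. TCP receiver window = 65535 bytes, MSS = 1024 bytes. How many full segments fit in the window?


Given: RWND = 65535 bytes, MSS = 1024 bytes
Full segments = floor(RWND / MSS)
Full segments = floor(65535 / 1024)
Full segments = floor(63.999) = 63

63


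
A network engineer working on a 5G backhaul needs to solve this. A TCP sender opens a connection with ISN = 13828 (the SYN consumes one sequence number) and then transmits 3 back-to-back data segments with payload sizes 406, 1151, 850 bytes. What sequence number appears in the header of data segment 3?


The SYN occupies sequence number ISN = 13828, so the first data byte is ISN + 1 = 13829.
SEQ of data segment i = (ISN + 1) + sum of payload sizes of segments 1..i-1.
Segment 1: SEQ = 13829, payload = 406 bytes
Segment 2: SEQ = 14235, payload = 1151 bytes
Segment 3: SEQ = 15386, payload = 850 bytes
SEQ of segment 3 = 13829 + 406 + 1151 = 15386

15386


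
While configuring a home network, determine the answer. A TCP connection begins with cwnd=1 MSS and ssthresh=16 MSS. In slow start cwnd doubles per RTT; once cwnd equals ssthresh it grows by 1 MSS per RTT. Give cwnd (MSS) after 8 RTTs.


RTT 0: cwnd = 1 MSS (initial)
RTT 1: cwnd = 2 MSS (slow start, doubled)
RTT 2: cwnd = 4 MSS (slow start, doubled)
RTT 3: cwnd = 8 MSS (slow start, doubled)
RTT 4: cwnd = 16 MSS (slow start, doubled)
RTT 5: cwnd = 17 MSS (congestion avoidance, +1)
RTT 6: cwnd = 18 MSS (congestion avoidance, +1)
RTT 7: cwnd = 19 MSS (congestion avoidance, +1)
RTT 8: cwnd = 20 MSS (congestion avoidance, +1)

20


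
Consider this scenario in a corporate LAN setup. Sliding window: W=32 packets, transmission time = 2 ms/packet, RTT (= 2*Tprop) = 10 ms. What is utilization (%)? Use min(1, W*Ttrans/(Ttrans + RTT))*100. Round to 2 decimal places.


Given: W = 32, Ttrans = 2 ms, RTT = 10 ms (= 2 * Tprop, Tprop = 5 ms)
Cycle time = Ttrans + RTT = 2 + 10 = 12 ms (first packet sent until its ACK returns)
W * Ttrans = 32 * 2 = 64 ms of sending per cycle
W * Ttrans / (Ttrans + RTT) = 64 / 12 = 5.333333
U = min(1, 5.333333) = 1.000000
U% = 100.00%

100.00
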